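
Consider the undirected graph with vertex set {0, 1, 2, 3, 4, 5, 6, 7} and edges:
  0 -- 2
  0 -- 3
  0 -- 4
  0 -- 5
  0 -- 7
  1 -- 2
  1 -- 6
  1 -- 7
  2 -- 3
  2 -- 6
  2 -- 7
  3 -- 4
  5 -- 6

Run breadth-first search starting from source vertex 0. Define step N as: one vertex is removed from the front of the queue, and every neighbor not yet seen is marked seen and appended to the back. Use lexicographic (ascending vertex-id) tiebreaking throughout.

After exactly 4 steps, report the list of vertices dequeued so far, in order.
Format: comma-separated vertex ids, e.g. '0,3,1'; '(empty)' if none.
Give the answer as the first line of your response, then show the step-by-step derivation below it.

0,2,3,4

step 1: dequeue 0; queue=[2,3,4,5,7]; order=0
step 2: dequeue 2; queue=[3,4,5,7,1,6]; order=0,2
step 3: dequeue 3; queue=[4,5,7,1,6]; order=0,2,3
step 4: dequeue 4; queue=[5,7,1,6]; order=0,2,3,4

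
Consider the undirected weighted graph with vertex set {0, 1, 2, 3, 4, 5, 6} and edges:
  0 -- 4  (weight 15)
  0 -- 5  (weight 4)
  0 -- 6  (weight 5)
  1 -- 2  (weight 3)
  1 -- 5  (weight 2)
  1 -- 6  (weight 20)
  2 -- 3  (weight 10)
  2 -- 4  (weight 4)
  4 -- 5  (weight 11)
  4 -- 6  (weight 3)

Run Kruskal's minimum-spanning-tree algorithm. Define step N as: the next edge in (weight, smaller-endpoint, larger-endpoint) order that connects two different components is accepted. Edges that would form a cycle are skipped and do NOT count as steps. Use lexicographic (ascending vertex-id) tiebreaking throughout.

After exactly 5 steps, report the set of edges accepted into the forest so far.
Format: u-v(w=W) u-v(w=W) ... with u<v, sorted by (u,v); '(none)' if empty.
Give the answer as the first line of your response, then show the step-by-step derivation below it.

0-5(w=4) 1-2(w=3) 1-5(w=2) 2-4(w=4) 4-6(w=3)

step 1: add edge 1-5 (w=2); MST = {1-5(w=2)}
step 2: add edge 1-2 (w=3); MST = {1-2(w=3) 1-5(w=2)}
step 3: add edge 4-6 (w=3); MST = {1-2(w=3) 1-5(w=2) 4-6(w=3)}
step 4: add edge 0-5 (w=4); MST = {0-5(w=4) 1-2(w=3) 1-5(w=2) 4-6(w=3)}
step 5: add edge 2-4 (w=4); MST = {0-5(w=4) 1-2(w=3) 1-5(w=2) 2-4(w=4) 4-6(w=3)}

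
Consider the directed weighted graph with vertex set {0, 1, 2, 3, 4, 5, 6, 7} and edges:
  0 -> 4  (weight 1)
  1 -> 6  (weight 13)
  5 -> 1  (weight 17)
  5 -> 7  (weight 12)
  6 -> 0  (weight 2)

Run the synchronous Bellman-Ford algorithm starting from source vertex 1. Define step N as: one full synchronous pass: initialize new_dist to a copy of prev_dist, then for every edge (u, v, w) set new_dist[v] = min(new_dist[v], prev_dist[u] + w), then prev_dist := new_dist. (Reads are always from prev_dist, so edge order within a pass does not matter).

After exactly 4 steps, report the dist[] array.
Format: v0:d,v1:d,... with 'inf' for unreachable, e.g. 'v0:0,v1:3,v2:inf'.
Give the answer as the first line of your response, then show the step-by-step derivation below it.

v0:15,v1:0,v2:inf,v3:inf,v4:16,v5:inf,v6:13,v7:inf

step 1: dist = v0:inf,v1:0,v2:inf,v3:inf,v4:inf,v5:inf,v6:13,v7:inf
step 2: dist = v0:15,v1:0,v2:inf,v3:inf,v4:inf,v5:inf,v6:13,v7:inf
step 3: dist = v0:15,v1:0,v2:inf,v3:inf,v4:16,v5:inf,v6:13,v7:inf
step 4: dist = v0:15,v1:0,v2:inf,v3:inf,v4:16,v5:inf,v6:13,v7:inf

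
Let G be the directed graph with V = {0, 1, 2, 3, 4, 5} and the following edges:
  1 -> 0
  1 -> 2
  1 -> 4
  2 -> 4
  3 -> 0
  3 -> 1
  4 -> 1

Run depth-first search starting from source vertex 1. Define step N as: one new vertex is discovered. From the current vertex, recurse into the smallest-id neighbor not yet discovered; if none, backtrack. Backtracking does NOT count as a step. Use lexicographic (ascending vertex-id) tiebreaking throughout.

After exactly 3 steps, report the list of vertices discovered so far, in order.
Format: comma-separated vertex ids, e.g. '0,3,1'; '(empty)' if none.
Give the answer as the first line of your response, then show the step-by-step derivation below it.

1,0,2

step 1: discover 1; path=1; order=1
step 2: discover 0; path=1>0; order=1,0
step 3: discover 2; path=1>2; order=1,0,2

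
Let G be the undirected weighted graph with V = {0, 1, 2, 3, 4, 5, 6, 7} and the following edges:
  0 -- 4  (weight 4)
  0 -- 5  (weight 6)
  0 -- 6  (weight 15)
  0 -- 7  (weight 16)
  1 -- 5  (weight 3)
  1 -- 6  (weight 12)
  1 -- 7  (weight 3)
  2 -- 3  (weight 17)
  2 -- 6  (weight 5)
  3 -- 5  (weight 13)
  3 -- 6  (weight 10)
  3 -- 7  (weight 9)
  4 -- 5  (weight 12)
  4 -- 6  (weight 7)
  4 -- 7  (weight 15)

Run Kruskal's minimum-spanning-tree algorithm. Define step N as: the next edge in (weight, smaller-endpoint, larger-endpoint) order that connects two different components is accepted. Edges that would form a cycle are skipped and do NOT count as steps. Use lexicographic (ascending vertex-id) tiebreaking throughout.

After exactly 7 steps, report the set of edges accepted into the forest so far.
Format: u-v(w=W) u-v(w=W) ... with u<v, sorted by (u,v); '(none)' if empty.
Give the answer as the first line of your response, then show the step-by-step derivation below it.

0-4(w=4) 0-5(w=6) 1-5(w=3) 1-7(w=3) 2-6(w=5) 3-7(w=9) 4-6(w=7)

step 1: add edge 1-5 (w=3); MST = {1-5(w=3)}
step 2: add edge 1-7 (w=3); MST = {1-5(w=3) 1-7(w=3)}
step 3: add edge 0-4 (w=4); MST = {0-4(w=4) 1-5(w=3) 1-7(w=3)}
step 4: add edge 2-6 (w=5); MST = {0-4(w=4) 1-5(w=3) 1-7(w=3) 2-6(w=5)}
step 5: add edge 0-5 (w=6); MST = {0-4(w=4) 0-5(w=6) 1-5(w=3) 1-7(w=3) 2-6(w=5)}
step 6: add edge 4-6 (w=7); MST = {0-4(w=4) 0-5(w=6) 1-5(w=3) 1-7(w=3) 2-6(w=5) 4-6(w=7)}
step 7: add edge 3-7 (w=9); MST = {0-4(w=4) 0-5(w=6) 1-5(w=3) 1-7(w=3) 2-6(w=5) 3-7(w=9) 4-6(w=7)}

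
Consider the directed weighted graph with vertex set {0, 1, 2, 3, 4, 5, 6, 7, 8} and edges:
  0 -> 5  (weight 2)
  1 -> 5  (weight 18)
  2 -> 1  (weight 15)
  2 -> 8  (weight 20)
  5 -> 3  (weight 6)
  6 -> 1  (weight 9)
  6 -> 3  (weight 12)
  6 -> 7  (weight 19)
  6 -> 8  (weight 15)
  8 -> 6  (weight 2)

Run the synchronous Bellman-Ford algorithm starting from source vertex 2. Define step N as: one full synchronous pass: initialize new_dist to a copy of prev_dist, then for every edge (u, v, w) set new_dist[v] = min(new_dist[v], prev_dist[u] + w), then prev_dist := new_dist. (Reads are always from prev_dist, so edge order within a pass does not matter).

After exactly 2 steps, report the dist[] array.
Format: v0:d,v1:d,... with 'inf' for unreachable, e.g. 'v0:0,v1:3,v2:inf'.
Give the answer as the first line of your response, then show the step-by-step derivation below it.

v0:inf,v1:15,v2:0,v3:inf,v4:inf,v5:33,v6:22,v7:inf,v8:20

step 1: dist = v0:inf,v1:15,v2:0,v3:inf,v4:inf,v5:inf,v6:inf,v7:inf,v8:20
step 2: dist = v0:inf,v1:15,v2:0,v3:inf,v4:inf,v5:33,v6:22,v7:inf,v8:20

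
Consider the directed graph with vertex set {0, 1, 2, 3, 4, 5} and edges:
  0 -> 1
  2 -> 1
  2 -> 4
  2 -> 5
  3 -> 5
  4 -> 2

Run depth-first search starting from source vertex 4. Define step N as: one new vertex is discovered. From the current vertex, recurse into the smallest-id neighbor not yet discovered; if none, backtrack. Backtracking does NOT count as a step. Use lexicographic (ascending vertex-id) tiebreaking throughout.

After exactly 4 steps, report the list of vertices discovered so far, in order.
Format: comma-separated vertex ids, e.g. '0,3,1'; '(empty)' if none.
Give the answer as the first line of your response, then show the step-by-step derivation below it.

4,2,1,5

step 1: discover 4; path=4; order=4
step 2: discover 2; path=4>2; order=4,2
step 3: discover 1; path=4>2>1; order=4,2,1
step 4: discover 5; path=4>2>5; order=4,2,1,5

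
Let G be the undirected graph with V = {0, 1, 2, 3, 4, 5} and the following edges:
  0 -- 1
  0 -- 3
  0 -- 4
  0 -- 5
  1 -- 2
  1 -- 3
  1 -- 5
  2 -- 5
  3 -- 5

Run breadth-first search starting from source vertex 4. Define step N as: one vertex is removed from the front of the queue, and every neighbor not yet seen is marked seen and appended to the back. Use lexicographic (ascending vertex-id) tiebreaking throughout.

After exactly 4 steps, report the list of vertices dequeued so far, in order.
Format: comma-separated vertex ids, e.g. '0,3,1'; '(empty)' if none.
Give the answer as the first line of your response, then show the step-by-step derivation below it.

4,0,1,3

step 1: dequeue 4; queue=[0]; order=4
step 2: dequeue 0; queue=[1,3,5]; order=4,0
step 3: dequeue 1; queue=[3,5,2]; order=4,0,1
step 4: dequeue 3; queue=[5,2]; order=4,0,1,3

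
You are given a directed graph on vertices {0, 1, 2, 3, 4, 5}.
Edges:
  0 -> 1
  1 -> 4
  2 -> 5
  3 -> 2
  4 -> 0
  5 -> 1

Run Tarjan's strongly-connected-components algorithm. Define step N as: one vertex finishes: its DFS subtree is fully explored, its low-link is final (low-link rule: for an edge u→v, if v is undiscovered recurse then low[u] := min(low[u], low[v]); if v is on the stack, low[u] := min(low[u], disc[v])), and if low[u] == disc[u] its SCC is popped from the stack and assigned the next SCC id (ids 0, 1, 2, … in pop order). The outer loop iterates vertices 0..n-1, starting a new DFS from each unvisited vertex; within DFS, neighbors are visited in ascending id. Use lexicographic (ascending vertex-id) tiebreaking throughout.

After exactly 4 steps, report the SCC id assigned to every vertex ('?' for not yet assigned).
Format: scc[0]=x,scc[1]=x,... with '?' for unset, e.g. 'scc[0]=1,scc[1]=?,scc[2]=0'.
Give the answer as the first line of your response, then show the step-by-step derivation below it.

scc[0]=0,scc[1]=0,scc[2]=?,scc[3]=?,scc[4]=0,scc[5]=1

step 1: low=(low[0]=0,low[1]=1,low[2]=?,low[3]=?,low[4]=0,low[5]=?); scc=(scc[0]=?,scc[1]=?,scc[2]=?,scc[3]=?,scc[4]=?,scc[5]=?)
step 2: low=(low[0]=0,low[1]=0,low[2]=?,low[3]=?,low[4]=0,low[5]=?); scc=(scc[0]=?,scc[1]=?,scc[2]=?,scc[3]=?,scc[4]=?,scc[5]=?)
step 3: low=(low[0]=0,low[1]=0,low[2]=?,low[3]=?,low[4]=0,low[5]=?); scc=(scc[0]=0,scc[1]=0,scc[2]=?,scc[3]=?,scc[4]=0,scc[5]=?)
step 4: low=(low[0]=0,low[1]=0,low[2]=3,low[3]=?,low[4]=0,low[5]=4); scc=(scc[0]=0,scc[1]=0,scc[2]=?,scc[3]=?,scc[4]=0,scc[5]=1)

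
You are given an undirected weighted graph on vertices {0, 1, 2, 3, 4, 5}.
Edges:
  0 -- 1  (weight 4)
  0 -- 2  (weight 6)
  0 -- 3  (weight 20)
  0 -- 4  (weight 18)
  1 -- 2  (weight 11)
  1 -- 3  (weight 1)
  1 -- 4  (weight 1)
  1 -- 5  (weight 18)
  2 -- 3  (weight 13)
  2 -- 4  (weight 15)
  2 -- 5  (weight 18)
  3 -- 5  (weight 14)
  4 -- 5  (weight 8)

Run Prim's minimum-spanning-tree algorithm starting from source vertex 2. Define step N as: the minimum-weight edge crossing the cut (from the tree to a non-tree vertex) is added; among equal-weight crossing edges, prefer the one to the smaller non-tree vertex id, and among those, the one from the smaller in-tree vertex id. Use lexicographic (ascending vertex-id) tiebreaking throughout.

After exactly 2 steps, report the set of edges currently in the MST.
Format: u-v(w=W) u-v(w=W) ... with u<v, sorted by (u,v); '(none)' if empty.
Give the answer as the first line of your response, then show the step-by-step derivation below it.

0-1(w=4) 0-2(w=6)

step 1: add edge 0-2 (w=6); MST = {0-2(w=6)}
step 2: add edge 0-1 (w=4); MST = {0-1(w=4) 0-2(w=6)}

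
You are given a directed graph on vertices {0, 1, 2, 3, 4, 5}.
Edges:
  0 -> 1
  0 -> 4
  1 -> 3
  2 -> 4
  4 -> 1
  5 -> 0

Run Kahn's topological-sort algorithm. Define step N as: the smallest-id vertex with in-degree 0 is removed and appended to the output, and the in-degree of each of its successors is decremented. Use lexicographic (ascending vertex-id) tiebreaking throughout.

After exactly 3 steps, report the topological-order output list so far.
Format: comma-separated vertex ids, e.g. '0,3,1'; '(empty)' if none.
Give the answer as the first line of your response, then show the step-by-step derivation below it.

2,5,0

step 1: output 2; order=[2]; indeg=(1,2,0,1,1,0)
step 2: output 5; order=[2,5]; indeg=(0,2,0,1,1,0)
step 3: output 0; order=[2,5,0]; indeg=(0,1,0,1,0,0)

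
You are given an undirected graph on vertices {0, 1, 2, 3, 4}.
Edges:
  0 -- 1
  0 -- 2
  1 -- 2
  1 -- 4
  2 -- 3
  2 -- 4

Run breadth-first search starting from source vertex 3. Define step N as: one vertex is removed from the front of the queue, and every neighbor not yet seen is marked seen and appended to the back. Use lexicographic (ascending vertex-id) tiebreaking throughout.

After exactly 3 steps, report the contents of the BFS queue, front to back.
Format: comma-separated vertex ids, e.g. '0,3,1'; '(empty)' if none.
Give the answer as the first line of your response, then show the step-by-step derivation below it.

1,4

step 1: dequeue 3; queue=[2]; order=3
step 2: dequeue 2; queue=[0,1,4]; order=3,2
step 3: dequeue 0; queue=[1,4]; order=3,2,0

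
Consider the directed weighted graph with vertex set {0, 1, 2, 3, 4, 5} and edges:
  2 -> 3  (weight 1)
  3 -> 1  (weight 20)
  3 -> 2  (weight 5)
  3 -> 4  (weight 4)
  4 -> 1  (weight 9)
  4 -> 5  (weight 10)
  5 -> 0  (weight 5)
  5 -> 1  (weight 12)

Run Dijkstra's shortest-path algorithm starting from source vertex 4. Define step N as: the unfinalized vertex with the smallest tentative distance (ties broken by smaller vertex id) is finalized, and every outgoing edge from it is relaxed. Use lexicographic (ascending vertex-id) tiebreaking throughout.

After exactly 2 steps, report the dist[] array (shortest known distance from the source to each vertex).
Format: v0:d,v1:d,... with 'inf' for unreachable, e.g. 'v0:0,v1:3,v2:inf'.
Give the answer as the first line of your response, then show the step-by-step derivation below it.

v0:inf,v1:9,v2:inf,v3:inf,v4:0,v5:10

step 1: dist = v0:inf,v1:9,v2:inf,v3:inf,v4:0,v5:10
step 2: dist = v0:inf,v1:9,v2:inf,v3:inf,v4:0,v5:10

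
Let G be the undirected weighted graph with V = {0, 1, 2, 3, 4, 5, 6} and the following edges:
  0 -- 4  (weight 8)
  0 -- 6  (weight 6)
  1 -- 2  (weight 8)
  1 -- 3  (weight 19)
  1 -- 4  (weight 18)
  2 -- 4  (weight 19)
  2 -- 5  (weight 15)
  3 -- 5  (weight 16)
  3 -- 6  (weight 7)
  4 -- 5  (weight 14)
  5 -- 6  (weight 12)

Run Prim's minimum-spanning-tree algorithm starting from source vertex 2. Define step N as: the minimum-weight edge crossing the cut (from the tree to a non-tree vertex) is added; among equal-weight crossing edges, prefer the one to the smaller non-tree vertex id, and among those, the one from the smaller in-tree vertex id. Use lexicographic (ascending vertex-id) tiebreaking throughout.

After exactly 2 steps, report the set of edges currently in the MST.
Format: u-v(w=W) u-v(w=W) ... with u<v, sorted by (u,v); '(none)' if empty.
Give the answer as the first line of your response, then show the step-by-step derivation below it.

1-2(w=8) 2-5(w=15)

step 1: add edge 1-2 (w=8); MST = {1-2(w=8)}
step 2: add edge 2-5 (w=15); MST = {1-2(w=8) 2-5(w=15)}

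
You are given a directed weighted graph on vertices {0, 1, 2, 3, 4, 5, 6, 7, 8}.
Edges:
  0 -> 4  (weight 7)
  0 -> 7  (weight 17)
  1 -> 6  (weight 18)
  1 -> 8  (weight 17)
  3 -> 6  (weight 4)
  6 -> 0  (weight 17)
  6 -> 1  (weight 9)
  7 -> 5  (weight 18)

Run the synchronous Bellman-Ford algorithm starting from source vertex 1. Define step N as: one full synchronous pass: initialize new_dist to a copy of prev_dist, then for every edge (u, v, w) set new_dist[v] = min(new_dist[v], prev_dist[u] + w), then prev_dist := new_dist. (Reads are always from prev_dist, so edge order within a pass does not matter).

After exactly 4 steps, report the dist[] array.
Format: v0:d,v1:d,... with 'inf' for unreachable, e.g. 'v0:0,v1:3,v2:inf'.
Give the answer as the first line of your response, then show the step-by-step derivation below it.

v0:35,v1:0,v2:inf,v3:inf,v4:42,v5:70,v6:18,v7:52,v8:17

step 1: dist = v0:inf,v1:0,v2:inf,v3:inf,v4:inf,v5:inf,v6:18,v7:inf,v8:17
step 2: dist = v0:35,v1:0,v2:inf,v3:inf,v4:inf,v5:inf,v6:18,v7:inf,v8:17
step 3: dist = v0:35,v1:0,v2:inf,v3:inf,v4:42,v5:inf,v6:18,v7:52,v8:17
step 4: dist = v0:35,v1:0,v2:inf,v3:inf,v4:42,v5:70,v6:18,v7:52,v8:17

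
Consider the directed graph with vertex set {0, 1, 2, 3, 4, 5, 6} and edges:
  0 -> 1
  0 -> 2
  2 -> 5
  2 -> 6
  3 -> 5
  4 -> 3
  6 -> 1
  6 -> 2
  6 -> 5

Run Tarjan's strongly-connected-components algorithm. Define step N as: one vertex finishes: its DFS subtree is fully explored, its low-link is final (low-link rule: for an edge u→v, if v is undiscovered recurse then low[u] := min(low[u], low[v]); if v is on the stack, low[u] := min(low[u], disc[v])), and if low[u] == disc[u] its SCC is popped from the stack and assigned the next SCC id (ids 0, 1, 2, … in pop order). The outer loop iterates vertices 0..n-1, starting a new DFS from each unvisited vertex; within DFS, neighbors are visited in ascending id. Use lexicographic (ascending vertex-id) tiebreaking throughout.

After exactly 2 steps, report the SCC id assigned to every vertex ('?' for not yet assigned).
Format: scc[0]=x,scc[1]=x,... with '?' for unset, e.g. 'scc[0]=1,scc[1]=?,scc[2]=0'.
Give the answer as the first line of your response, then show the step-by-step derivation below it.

scc[0]=?,scc[1]=0,scc[2]=?,scc[3]=?,scc[4]=?,scc[5]=1,scc[6]=?

step 1: low=(low[0]=0,low[1]=1,low[2]=?,low[3]=?,low[4]=?,low[5]=?,low[6]=?); scc=(scc[0]=?,scc[1]=0,scc[2]=?,scc[3]=?,scc[4]=?,scc[5]=?,scc[6]=?)
step 2: low=(low[0]=0,low[1]=1,low[2]=2,low[3]=?,low[4]=?,low[5]=3,low[6]=?); scc=(scc[0]=?,scc[1]=0,scc[2]=?,scc[3]=?,scc[4]=?,scc[5]=1,scc[6]=?)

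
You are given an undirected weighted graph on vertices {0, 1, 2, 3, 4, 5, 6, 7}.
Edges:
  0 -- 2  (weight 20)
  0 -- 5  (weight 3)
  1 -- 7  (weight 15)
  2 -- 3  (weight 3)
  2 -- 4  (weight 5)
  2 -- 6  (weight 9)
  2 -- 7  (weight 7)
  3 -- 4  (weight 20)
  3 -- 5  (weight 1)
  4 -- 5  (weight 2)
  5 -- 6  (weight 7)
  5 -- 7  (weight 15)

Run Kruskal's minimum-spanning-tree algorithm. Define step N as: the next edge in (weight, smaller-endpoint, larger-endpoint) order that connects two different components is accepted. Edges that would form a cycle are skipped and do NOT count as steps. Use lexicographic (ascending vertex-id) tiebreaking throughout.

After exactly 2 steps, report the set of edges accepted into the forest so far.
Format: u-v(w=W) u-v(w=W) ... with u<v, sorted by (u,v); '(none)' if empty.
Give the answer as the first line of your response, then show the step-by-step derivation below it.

3-5(w=1) 4-5(w=2)

step 1: add edge 3-5 (w=1); MST = {3-5(w=1)}
step 2: add edge 4-5 (w=2); MST = {3-5(w=1) 4-5(w=2)}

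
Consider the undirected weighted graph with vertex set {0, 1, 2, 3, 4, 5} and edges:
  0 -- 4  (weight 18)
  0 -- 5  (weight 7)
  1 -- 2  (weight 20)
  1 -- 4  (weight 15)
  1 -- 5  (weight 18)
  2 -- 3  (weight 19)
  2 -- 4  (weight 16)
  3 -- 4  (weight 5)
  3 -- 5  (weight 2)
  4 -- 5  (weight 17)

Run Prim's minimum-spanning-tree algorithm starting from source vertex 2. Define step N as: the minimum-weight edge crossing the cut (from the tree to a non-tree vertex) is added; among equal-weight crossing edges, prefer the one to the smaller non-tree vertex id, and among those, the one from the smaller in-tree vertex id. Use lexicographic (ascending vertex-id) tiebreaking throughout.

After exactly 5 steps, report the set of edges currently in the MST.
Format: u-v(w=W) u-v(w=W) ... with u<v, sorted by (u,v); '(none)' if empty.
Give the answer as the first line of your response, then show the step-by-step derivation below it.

0-5(w=7) 1-4(w=15) 2-4(w=16) 3-4(w=5) 3-5(w=2)

step 1: add edge 2-4 (w=16); MST = {2-4(w=16)}
step 2: add edge 3-4 (w=5); MST = {2-4(w=16) 3-4(w=5)}
step 3: add edge 3-5 (w=2); MST = {2-4(w=16) 3-4(w=5) 3-5(w=2)}
step 4: add edge 0-5 (w=7); MST = {0-5(w=7) 2-4(w=16) 3-4(w=5) 3-5(w=2)}
step 5: add edge 1-4 (w=15); MST = {0-5(w=7) 1-4(w=15) 2-4(w=16) 3-4(w=5) 3-5(w=2)}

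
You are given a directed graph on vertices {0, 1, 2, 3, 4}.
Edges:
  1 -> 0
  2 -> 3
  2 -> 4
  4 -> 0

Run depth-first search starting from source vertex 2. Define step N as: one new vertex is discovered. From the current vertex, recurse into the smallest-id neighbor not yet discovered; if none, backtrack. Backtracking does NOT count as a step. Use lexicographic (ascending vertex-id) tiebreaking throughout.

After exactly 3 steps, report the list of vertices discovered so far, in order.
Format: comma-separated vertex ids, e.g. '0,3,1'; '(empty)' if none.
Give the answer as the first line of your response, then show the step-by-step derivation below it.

2,3,4

step 1: discover 2; path=2; order=2
step 2: discover 3; path=2>3; order=2,3
step 3: discover 4; path=2>4; order=2,3,4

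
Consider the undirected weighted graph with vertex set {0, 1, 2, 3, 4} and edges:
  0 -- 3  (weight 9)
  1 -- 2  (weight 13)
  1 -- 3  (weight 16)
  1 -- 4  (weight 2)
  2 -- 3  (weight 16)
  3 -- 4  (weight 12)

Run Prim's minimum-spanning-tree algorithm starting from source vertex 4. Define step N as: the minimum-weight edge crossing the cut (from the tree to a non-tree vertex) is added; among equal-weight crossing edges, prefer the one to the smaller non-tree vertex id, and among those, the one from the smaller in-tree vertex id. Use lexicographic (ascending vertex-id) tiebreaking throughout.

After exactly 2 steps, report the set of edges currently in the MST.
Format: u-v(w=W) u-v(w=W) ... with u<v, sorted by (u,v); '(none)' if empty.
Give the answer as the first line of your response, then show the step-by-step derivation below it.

1-4(w=2) 3-4(w=12)

step 1: add edge 1-4 (w=2); MST = {1-4(w=2)}
step 2: add edge 3-4 (w=12); MST = {1-4(w=2) 3-4(w=12)}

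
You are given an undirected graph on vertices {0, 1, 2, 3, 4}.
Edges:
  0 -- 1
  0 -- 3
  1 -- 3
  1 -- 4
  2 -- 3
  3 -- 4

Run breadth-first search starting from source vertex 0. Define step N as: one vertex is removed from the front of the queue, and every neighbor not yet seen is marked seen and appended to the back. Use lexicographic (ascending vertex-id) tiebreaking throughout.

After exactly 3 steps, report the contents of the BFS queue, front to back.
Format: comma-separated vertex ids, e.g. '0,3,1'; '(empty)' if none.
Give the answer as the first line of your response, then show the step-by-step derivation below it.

4,2

step 1: dequeue 0; queue=[1,3]; order=0
step 2: dequeue 1; queue=[3,4]; order=0,1
step 3: dequeue 3; queue=[4,2]; order=0,1,3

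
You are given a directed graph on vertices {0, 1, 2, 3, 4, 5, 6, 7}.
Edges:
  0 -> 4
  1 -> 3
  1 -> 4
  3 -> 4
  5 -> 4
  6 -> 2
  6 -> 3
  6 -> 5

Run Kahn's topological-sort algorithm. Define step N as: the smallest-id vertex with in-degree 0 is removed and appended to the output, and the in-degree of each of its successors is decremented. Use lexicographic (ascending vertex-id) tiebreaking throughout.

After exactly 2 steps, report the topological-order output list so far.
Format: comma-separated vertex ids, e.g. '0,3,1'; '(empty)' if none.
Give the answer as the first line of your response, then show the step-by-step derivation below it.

0,1

step 1: output 0; order=[0]; indeg=(0,0,1,2,3,1,0,0)
step 2: output 1; order=[0,1]; indeg=(0,0,1,1,2,1,0,0)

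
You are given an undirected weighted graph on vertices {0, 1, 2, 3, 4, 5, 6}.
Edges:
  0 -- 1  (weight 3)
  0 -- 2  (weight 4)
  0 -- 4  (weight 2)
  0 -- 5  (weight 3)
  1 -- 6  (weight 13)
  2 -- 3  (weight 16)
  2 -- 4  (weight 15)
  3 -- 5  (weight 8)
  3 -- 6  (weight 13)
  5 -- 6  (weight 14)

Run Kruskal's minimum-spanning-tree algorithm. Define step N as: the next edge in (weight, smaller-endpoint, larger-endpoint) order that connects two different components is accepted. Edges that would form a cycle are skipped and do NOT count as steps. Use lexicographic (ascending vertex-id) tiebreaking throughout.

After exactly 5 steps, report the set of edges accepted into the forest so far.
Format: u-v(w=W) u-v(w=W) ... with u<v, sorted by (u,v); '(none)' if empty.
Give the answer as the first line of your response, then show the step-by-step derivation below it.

0-1(w=3) 0-2(w=4) 0-4(w=2) 0-5(w=3) 3-5(w=8)

step 1: add edge 0-4 (w=2); MST = {0-4(w=2)}
step 2: add edge 0-1 (w=3); MST = {0-1(w=3) 0-4(w=2)}
step 3: add edge 0-5 (w=3); MST = {0-1(w=3) 0-4(w=2) 0-5(w=3)}
step 4: add edge 0-2 (w=4); MST = {0-1(w=3) 0-2(w=4) 0-4(w=2) 0-5(w=3)}
step 5: add edge 3-5 (w=8); MST = {0-1(w=3) 0-2(w=4) 0-4(w=2) 0-5(w=3) 3-5(w=8)}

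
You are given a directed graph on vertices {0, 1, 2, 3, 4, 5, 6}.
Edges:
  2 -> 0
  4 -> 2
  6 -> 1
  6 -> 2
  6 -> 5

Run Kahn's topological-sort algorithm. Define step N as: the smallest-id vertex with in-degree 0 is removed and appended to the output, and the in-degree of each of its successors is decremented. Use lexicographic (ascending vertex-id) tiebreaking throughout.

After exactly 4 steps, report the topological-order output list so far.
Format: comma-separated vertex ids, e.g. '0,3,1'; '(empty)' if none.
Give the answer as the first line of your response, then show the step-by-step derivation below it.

3,4,6,1

step 1: output 3; order=[3]; indeg=(1,1,2,0,0,1,0)
step 2: output 4; order=[3,4]; indeg=(1,1,1,0,0,1,0)
step 3: output 6; order=[3,4,6]; indeg=(1,0,0,0,0,0,0)
step 4: output 1; order=[3,4,6,1]; indeg=(1,0,0,0,0,0,0)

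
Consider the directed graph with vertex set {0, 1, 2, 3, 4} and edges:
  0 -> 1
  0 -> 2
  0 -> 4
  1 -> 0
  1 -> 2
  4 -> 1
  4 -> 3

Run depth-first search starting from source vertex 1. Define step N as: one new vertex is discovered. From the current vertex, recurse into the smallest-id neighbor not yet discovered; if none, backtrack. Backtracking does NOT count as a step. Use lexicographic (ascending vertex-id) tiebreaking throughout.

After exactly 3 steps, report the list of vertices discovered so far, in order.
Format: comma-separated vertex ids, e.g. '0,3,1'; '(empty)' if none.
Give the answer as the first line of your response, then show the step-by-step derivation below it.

1,0,2

step 1: discover 1; path=1; order=1
step 2: discover 0; path=1>0; order=1,0
step 3: discover 2; path=1>0>2; order=1,0,2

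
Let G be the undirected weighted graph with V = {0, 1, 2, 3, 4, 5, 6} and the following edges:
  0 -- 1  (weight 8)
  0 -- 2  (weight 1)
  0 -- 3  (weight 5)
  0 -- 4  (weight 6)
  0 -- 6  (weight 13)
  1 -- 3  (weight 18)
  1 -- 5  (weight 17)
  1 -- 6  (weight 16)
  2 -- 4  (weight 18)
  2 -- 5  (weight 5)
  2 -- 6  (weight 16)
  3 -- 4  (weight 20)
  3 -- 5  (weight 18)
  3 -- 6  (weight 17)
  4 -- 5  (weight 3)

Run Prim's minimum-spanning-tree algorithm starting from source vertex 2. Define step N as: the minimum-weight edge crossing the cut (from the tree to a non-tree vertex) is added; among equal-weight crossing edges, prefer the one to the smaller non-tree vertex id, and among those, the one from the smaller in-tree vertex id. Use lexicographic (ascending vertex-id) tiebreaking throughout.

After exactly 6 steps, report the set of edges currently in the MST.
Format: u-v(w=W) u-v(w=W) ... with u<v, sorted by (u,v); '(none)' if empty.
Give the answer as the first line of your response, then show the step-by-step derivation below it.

0-1(w=8) 0-2(w=1) 0-3(w=5) 0-6(w=13) 2-5(w=5) 4-5(w=3)

step 1: add edge 0-2 (w=1); MST = {0-2(w=1)}
step 2: add edge 0-3 (w=5); MST = {0-2(w=1) 0-3(w=5)}
step 3: add edge 2-5 (w=5); MST = {0-2(w=1) 0-3(w=5) 2-5(w=5)}
step 4: add edge 4-5 (w=3); MST = {0-2(w=1) 0-3(w=5) 2-5(w=5) 4-5(w=3)}
step 5: add edge 0-1 (w=8); MST = {0-1(w=8) 0-2(w=1) 0-3(w=5) 2-5(w=5) 4-5(w=3)}
step 6: add edge 0-6 (w=13); MST = {0-1(w=8) 0-2(w=1) 0-3(w=5) 0-6(w=13) 2-5(w=5) 4-5(w=3)}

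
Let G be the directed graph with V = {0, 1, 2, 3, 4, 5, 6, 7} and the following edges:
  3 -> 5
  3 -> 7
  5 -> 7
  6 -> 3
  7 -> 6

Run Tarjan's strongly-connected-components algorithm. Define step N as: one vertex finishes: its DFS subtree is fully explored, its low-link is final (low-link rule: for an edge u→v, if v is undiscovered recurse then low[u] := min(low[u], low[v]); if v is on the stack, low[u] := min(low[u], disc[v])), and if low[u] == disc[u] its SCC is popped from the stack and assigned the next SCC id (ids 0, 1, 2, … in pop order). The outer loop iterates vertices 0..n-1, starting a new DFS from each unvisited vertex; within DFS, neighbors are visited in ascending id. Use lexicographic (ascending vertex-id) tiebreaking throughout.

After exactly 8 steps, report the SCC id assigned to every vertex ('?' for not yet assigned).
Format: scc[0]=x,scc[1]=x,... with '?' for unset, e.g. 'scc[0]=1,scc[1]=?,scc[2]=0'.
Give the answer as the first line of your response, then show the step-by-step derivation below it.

scc[0]=0,scc[1]=1,scc[2]=2,scc[3]=3,scc[4]=4,scc[5]=3,scc[6]=3,scc[7]=3

step 1: low=(low[0]=0,low[1]=?,low[2]=?,low[3]=?,low[4]=?,low[5]=?,low[6]=?,low[7]=?); scc=(scc[0]=0,scc[1]=?,scc[2]=?,scc[3]=?,scc[4]=?,scc[5]=?,scc[6]=?,scc[7]=?)
step 2: low=(low[0]=0,low[1]=1,low[2]=?,low[3]=?,low[4]=?,low[5]=?,low[6]=?,low[7]=?); scc=(scc[0]=0,scc[1]=1,scc[2]=?,scc[3]=?,scc[4]=?,scc[5]=?,scc[6]=?,scc[7]=?)
step 3: low=(low[0]=0,low[1]=1,low[2]=2,low[3]=?,low[4]=?,low[5]=?,low[6]=?,low[7]=?); scc=(scc[0]=0,scc[1]=1,scc[2]=2,scc[3]=?,scc[4]=?,scc[5]=?,scc[6]=?,scc[7]=?)
step 4: low=(low[0]=0,low[1]=1,low[2]=2,low[3]=3,low[4]=?,low[5]=4,low[6]=3,low[7]=5); scc=(scc[0]=0,scc[1]=1,scc[2]=2,scc[3]=?,scc[4]=?,scc[5]=?,scc[6]=?,scc[7]=?)
step 5: low=(low[0]=0,low[1]=1,low[2]=2,low[3]=3,low[4]=?,low[5]=4,low[6]=3,low[7]=3); scc=(scc[0]=0,scc[1]=1,scc[2]=2,scc[3]=?,scc[4]=?,scc[5]=?,scc[6]=?,scc[7]=?)
step 6: low=(low[0]=0,low[1]=1,low[2]=2,low[3]=3,low[4]=?,low[5]=3,low[6]=3,low[7]=3); scc=(scc[0]=0,scc[1]=1,scc[2]=2,scc[3]=?,scc[4]=?,scc[5]=?,scc[6]=?,scc[7]=?)
step 7: low=(low[0]=0,low[1]=1,low[2]=2,low[3]=3,low[4]=?,low[5]=3,low[6]=3,low[7]=3); scc=(scc[0]=0,scc[1]=1,scc[2]=2,scc[3]=3,scc[4]=?,scc[5]=3,scc[6]=3,scc[7]=3)
step 8: low=(low[0]=0,low[1]=1,low[2]=2,low[3]=3,low[4]=7,low[5]=3,low[6]=3,low[7]=3); scc=(scc[0]=0,scc[1]=1,scc[2]=2,scc[3]=3,scc[4]=4,scc[5]=3,scc[6]=3,scc[7]=3)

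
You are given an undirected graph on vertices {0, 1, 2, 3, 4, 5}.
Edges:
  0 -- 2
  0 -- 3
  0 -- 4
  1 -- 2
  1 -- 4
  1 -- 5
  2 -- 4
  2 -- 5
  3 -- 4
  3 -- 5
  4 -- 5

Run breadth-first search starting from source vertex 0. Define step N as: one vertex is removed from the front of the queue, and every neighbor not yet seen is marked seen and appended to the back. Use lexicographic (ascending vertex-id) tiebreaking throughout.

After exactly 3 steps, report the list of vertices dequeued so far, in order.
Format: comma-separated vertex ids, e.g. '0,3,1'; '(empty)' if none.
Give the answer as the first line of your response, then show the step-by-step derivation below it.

0,2,3

step 1: dequeue 0; queue=[2,3,4]; order=0
step 2: dequeue 2; queue=[3,4,1,5]; order=0,2
step 3: dequeue 3; queue=[4,1,5]; order=0,2,3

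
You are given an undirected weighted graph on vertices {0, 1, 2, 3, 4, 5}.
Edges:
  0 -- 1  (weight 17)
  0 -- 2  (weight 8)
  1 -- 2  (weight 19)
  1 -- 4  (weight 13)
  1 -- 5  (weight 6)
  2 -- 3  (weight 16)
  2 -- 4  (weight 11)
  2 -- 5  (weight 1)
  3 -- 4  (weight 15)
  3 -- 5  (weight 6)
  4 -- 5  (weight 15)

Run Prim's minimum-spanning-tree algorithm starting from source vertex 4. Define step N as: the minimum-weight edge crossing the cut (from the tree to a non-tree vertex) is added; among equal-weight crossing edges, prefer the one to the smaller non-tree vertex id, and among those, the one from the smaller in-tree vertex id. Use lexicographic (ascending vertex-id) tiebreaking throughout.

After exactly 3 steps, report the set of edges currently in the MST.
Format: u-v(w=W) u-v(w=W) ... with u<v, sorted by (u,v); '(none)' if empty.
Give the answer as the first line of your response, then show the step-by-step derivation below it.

1-5(w=6) 2-4(w=11) 2-5(w=1)

step 1: add edge 2-4 (w=11); MST = {2-4(w=11)}
step 2: add edge 2-5 (w=1); MST = {2-4(w=11) 2-5(w=1)}
step 3: add edge 1-5 (w=6); MST = {1-5(w=6) 2-4(w=11) 2-5(w=1)}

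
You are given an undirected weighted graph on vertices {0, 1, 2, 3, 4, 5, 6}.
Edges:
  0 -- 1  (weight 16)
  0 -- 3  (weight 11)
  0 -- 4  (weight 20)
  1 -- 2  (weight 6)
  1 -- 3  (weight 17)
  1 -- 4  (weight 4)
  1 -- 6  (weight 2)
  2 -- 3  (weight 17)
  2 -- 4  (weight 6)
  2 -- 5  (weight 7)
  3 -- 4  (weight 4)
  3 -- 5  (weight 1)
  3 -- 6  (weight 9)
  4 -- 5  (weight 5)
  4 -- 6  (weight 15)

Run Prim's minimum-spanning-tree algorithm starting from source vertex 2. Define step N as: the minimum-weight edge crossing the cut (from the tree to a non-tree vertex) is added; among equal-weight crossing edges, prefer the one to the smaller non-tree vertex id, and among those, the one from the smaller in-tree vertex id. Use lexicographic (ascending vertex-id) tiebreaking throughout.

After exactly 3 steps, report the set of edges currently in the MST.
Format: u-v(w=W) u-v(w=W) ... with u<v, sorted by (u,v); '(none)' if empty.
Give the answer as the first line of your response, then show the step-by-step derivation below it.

1-2(w=6) 1-4(w=4) 1-6(w=2)

step 1: add edge 1-2 (w=6); MST = {1-2(w=6)}
step 2: add edge 1-6 (w=2); MST = {1-2(w=6) 1-6(w=2)}
step 3: add edge 1-4 (w=4); MST = {1-2(w=6) 1-4(w=4) 1-6(w=2)}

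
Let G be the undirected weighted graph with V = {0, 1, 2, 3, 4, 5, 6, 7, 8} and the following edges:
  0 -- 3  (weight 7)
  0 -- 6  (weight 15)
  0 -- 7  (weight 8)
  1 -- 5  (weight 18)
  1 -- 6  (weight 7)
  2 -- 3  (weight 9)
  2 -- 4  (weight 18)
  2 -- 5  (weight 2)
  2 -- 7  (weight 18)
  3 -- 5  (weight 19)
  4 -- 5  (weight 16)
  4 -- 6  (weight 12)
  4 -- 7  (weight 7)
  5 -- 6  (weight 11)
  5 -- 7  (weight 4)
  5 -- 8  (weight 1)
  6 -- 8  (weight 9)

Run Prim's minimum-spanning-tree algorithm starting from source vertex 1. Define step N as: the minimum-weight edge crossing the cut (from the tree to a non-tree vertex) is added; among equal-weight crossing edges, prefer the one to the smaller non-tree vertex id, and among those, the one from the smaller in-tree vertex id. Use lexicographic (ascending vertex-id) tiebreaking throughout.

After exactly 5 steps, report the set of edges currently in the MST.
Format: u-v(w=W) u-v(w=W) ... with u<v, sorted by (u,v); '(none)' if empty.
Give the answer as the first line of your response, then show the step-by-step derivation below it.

1-6(w=7) 2-5(w=2) 5-7(w=4) 5-8(w=1) 6-8(w=9)

step 1: add edge 1-6 (w=7); MST = {1-6(w=7)}
step 2: add edge 6-8 (w=9); MST = {1-6(w=7) 6-8(w=9)}
step 3: add edge 5-8 (w=1); MST = {1-6(w=7) 5-8(w=1) 6-8(w=9)}
step 4: add edge 2-5 (w=2); MST = {1-6(w=7) 2-5(w=2) 5-8(w=1) 6-8(w=9)}
step 5: add edge 5-7 (w=4); MST = {1-6(w=7) 2-5(w=2) 5-7(w=4) 5-8(w=1) 6-8(w=9)}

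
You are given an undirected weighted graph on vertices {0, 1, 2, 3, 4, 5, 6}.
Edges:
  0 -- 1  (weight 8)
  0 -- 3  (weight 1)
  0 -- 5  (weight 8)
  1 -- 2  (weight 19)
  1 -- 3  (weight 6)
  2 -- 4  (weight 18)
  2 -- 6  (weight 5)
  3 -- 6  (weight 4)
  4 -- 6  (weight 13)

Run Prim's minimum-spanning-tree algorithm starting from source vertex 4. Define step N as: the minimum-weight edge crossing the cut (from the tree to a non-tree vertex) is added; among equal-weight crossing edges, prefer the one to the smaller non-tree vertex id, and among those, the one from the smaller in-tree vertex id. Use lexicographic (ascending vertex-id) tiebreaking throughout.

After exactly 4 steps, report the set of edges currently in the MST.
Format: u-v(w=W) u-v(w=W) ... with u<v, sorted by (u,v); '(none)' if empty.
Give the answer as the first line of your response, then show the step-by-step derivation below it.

0-3(w=1) 2-6(w=5) 3-6(w=4) 4-6(w=13)

step 1: add edge 4-6 (w=13); MST = {4-6(w=13)}
step 2: add edge 3-6 (w=4); MST = {3-6(w=4) 4-6(w=13)}
step 3: add edge 0-3 (w=1); MST = {0-3(w=1) 3-6(w=4) 4-6(w=13)}
step 4: add edge 2-6 (w=5); MST = {0-3(w=1) 2-6(w=5) 3-6(w=4) 4-6(w=13)}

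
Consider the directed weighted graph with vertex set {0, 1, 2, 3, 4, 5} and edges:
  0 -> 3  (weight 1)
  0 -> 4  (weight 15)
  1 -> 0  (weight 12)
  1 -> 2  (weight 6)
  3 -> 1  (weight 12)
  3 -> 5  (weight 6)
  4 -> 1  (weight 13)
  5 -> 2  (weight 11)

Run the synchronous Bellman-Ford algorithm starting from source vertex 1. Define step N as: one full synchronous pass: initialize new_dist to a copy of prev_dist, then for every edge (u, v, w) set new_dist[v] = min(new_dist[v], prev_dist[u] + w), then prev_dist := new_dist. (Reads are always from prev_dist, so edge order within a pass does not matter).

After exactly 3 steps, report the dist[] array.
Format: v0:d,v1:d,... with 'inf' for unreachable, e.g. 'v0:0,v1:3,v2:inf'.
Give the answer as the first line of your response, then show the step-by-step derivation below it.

v0:12,v1:0,v2:6,v3:13,v4:27,v5:19

step 1: dist = v0:12,v1:0,v2:6,v3:inf,v4:inf,v5:inf
step 2: dist = v0:12,v1:0,v2:6,v3:13,v4:27,v5:inf
step 3: dist = v0:12,v1:0,v2:6,v3:13,v4:27,v5:19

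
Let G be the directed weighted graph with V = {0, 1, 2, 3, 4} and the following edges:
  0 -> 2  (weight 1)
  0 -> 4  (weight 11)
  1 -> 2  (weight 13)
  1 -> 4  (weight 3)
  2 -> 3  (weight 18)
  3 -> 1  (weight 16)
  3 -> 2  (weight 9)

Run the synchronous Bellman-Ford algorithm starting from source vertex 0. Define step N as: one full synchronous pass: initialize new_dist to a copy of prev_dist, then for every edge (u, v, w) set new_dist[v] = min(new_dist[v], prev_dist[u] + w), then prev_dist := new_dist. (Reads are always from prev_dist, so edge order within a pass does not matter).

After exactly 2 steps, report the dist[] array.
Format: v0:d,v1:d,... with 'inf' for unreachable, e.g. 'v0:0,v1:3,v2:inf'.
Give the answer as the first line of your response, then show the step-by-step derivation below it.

v0:0,v1:inf,v2:1,v3:19,v4:11

step 1: dist = v0:0,v1:inf,v2:1,v3:inf,v4:11
step 2: dist = v0:0,v1:inf,v2:1,v3:19,v4:11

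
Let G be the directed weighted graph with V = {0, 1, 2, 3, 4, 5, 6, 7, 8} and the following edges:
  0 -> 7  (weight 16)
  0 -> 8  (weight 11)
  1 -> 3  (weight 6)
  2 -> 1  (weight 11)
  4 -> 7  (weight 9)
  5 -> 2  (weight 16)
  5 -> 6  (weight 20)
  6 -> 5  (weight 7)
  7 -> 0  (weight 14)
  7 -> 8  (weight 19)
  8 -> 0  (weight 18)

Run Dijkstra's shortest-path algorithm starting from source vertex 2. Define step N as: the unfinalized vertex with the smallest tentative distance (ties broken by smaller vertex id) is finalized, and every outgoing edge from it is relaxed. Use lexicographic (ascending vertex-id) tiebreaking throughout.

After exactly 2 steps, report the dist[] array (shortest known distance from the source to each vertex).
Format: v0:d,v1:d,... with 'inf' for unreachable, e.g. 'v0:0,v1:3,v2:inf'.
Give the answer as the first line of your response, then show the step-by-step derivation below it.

v0:inf,v1:11,v2:0,v3:17,v4:inf,v5:inf,v6:inf,v7:inf,v8:inf

step 1: dist = v0:inf,v1:11,v2:0,v3:inf,v4:inf,v5:inf,v6:inf,v7:inf,v8:inf
step 2: dist = v0:inf,v1:11,v2:0,v3:17,v4:inf,v5:inf,v6:inf,v7:inf,v8:inf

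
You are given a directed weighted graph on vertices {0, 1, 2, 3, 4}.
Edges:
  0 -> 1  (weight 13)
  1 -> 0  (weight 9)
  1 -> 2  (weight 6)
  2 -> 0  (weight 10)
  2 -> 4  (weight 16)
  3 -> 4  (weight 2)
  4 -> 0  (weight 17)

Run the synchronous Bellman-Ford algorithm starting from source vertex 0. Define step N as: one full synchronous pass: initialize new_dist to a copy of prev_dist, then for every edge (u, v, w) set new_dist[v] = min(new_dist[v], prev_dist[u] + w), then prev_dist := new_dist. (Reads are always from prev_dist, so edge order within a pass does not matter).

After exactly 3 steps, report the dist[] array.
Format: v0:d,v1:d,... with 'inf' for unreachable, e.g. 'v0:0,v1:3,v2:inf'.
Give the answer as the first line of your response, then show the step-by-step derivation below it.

v0:0,v1:13,v2:19,v3:inf,v4:35

step 1: dist = v0:0,v1:13,v2:inf,v3:inf,v4:inf
step 2: dist = v0:0,v1:13,v2:19,v3:inf,v4:inf
step 3: dist = v0:0,v1:13,v2:19,v3:inf,v4:35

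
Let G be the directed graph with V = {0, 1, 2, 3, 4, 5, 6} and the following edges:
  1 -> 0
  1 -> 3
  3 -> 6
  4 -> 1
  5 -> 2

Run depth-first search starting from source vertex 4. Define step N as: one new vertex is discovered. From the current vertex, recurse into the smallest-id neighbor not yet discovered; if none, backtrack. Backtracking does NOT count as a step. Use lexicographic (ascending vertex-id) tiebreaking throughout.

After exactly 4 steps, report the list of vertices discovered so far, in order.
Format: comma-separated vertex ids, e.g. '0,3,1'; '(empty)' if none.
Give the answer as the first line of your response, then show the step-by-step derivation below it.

4,1,0,3

step 1: discover 4; path=4; order=4
step 2: discover 1; path=4>1; order=4,1
step 3: discover 0; path=4>1>0; order=4,1,0
step 4: discover 3; path=4>1>3; order=4,1,0,3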